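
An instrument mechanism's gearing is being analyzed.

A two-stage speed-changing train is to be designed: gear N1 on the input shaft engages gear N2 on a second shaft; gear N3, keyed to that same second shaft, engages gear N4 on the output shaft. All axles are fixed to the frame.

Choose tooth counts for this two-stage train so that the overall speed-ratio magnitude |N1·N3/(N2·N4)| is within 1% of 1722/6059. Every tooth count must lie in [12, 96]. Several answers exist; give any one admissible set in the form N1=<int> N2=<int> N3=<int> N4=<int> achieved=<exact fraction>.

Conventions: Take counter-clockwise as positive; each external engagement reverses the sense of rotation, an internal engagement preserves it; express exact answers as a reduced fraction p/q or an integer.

design class (target 1722/6059): fixed-axis compound train
target = 1722/6059 in lowest terms: an exact hit needs N1·N3 = k·1722 and N2·N4 = k·6059 for one integer k, every count in [12, 96]; additionally prefer no 1:1 stage (N1 ≠ N2, N3 ≠ N4)
k = 1: N1·N3 = 1722 = 21·82, N2·N4 = 6059 = 73·83
achieved = 21·82/(73·83) = 1722/6059; |achieved − target| = 0 ≤ 861/302950 ✓

N1=21 N2=73 N3=82 N4=83 achieved=1722/6059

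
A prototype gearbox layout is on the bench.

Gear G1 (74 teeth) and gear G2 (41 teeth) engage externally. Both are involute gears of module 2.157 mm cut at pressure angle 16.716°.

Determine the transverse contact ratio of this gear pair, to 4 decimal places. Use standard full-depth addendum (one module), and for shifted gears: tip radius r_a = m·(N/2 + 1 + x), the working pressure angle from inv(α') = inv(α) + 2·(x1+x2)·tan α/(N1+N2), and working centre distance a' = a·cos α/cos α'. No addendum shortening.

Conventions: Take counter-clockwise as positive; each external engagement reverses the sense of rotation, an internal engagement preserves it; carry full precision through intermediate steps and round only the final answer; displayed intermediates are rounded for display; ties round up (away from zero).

recognized (one external pair, fixed centres): single-mesh tooth geometry, m = 2.157, N1 = 74, N2 = 41
base radii: r_b1 = 76.436448, r_b2 = 42.349924
tip radii: r_a1 = 81.966000, r_a2 = 46.375500
no profile shift: α' = α, a' = a
action lengths: √(r_a1²−r_b1²) = 29.595516, √(r_a2²−r_b2²) = 18.898967
base pitch p_b = π·m·cos α = 6.490059
CR = (29.595516 + 18.898967 − 124.027500·sin 16.71600°)/6.490059 = 1.975437
contact ratio ≈ 1.9754

1.9754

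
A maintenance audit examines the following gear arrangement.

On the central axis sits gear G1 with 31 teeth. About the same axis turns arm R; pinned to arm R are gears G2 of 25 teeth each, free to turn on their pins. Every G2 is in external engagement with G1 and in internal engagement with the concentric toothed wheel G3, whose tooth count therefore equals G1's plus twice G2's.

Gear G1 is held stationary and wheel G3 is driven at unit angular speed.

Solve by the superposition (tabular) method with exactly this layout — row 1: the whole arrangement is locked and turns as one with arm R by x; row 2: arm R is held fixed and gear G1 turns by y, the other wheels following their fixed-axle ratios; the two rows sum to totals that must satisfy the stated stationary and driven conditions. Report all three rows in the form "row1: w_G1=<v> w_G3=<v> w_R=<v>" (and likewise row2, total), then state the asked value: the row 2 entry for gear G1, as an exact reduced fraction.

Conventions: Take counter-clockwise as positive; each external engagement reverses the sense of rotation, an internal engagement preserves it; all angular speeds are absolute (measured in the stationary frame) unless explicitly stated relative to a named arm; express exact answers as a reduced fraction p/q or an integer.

planetary set (31T centre, 25T on arm, 81T internal) — Willis relation
row 1: whole set turns with the arm by x
superposition row 2 [arm held]: sun y, ring −(31/81)·y, arm 0
boundary: total ω_sun = x + y = 0 and total ω_ring = x − (31/81)·y = 1  ⇒  y = -81/112, x = 81/112
row 2 ring = −(31/81)·(-81/112) = 31/112
totals (row 1 + row 2): sun 81/112 + (-81/112) = 0, ring 81/112 + 31/112 = 1, arm 81/112 + 0 = 81/112
asked cell (row2, sun) = -81/112

row1: w_G1=81/112 w_G3=81/112 w_R=81/112
row2: w_G1=-81/112 w_G3=31/112 w_R=0
total: w_G1=0 w_G3=1 w_R=81/112
asked value: -81/112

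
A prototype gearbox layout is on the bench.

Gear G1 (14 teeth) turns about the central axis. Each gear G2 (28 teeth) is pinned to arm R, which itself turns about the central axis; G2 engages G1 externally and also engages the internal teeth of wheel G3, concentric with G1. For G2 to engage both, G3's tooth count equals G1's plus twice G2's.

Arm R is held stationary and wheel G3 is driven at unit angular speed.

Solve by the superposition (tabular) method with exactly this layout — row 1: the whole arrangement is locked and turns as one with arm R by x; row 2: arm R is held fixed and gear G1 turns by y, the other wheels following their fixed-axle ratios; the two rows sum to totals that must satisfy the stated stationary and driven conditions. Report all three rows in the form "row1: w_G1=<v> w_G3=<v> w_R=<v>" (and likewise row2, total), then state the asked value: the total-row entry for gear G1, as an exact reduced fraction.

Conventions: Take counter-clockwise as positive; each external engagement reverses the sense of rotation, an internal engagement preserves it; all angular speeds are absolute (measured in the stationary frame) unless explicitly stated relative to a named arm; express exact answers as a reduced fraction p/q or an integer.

topology: planetary set — G1 14T / G2 28T / G3 70T, arm = carrier (Willis)
row 1: whole set turns with the arm by x
row 2: sun turns y, ring = −(14/70)·y, arm 0
boundary: total ω_arm = x = 0 and total ω_ring = x − (14/70)·y = 1  ⇒  y = -5, x = 0
row 2 ring = −(14/70)·(-5) = 1
totals (row 1 + row 2): sun 0 + (-5) = -5, ring 0 + 1 = 1, arm 0 + 0 = 0
asked cell (total, sun) = -5

row1: w_G1=0 w_G3=0 w_R=0
row2: w_G1=-5 w_G3=1 w_R=0
total: w_G1=-5 w_G3=1 w_R=0
asked value: -5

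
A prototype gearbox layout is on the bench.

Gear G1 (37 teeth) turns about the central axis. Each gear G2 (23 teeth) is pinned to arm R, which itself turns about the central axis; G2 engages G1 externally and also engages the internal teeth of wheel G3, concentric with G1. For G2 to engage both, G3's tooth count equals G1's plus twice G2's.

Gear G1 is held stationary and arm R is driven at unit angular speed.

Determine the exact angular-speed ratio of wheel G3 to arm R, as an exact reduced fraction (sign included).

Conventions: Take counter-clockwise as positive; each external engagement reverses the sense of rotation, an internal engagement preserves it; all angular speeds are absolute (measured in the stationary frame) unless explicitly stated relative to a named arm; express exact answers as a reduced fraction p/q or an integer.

planetary set (37T centre, 23T on arm, 83T internal) — Willis relation
ring teeth: 37 + 2·23 = 83
37(ω_sun−ω_arm) = −83(ω_ring−ω_arm),  ω_sun = 0, ω_arm = 1
ω_ring = 1 − (37/83)(0−1) = 120/83
ω_out/ω_in = 120/83

120/83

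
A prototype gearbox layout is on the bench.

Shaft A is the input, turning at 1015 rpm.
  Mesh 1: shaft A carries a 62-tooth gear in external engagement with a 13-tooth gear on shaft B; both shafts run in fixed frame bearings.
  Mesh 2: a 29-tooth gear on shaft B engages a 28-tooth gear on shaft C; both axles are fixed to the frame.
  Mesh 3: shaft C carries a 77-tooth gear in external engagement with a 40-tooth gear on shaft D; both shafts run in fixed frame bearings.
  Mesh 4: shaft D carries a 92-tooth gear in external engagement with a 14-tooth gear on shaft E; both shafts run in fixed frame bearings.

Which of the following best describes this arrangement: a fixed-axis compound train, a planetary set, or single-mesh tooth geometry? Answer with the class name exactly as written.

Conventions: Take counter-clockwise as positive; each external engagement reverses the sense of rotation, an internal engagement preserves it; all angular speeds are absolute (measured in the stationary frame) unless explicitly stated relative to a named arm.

topology: fixed-axis compound train — 4 meshes, A→E
classification: fixed-axis compound train

fixed-axis compound train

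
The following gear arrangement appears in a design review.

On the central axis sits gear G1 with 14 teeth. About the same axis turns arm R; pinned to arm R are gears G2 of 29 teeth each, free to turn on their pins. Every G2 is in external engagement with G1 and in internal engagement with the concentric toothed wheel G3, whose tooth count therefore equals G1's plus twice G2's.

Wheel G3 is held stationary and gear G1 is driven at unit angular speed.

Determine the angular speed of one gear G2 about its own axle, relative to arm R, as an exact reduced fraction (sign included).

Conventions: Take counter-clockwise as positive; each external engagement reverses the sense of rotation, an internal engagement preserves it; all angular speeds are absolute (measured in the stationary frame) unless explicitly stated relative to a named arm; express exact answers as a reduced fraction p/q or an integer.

class = planetary set [G3 = 14+2·29 = 72; Willis about the carrier]
ring teeth: 14 + 2·29 = 72
14(ω_sun−ω_arm) = −72(ω_ring−ω_arm),  ω_ring = 0, ω_sun = 1
14(1−ω_arm) = −72(0−ω_arm)  ⇒  86·ω_arm = 14  ⇒  ω_arm = 7/43
sun–planet mesh: 14·(1−7/43) = −29·(ω_p−ω_arm)  ⇒  ω_p−ω_arm = -504/1247
exact speed ratio = -504/1247

-504/1247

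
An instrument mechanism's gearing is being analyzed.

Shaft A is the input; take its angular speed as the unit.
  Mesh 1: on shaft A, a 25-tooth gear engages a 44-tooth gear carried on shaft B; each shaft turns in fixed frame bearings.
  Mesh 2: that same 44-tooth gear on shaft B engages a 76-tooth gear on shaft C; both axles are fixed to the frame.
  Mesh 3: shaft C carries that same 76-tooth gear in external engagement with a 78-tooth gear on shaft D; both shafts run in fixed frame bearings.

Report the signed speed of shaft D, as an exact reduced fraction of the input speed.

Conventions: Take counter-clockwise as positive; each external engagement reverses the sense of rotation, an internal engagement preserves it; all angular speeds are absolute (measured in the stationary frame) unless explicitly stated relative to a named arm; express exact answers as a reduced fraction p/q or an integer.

3-mesh fixed-axis compound train (all bearings frame-fixed)
mesh 1 [25T→44T]: |ω|/ω_in = 1×25/44 = 25/44, sense flips to −
mesh 2 [44T→76T]: |ω|/ω_in = (25/44)×44/76 = 25/76, sense flips to +
mesh 3 [76T→78T]: |ω|/ω_in = (25/76)×76/78 = 25/78, sense flips to −
signed output speed (× input speed) = -25/78

-25/78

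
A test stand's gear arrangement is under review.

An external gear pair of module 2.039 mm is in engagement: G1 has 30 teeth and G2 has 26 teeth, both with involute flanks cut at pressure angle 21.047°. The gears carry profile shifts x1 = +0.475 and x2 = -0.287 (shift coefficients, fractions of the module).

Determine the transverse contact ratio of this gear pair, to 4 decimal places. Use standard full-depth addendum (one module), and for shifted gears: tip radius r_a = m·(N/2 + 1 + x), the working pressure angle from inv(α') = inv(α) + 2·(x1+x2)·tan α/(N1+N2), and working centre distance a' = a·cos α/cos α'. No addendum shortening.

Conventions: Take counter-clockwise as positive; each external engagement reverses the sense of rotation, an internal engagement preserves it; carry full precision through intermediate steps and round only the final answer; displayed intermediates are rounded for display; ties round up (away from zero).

1.5415

topology: single-mesh involute geometry — m = 2.039, 30T/26T pair
base radii: r_b1 = 28.544557, r_b2 = 24.738616
tip radii: r_a1 = 33.592525, r_a2 = 27.960807
inv(α') = inv(21.047°) + 2·(+0.475-0.287)·tan α/(30+26) = 0.02004976  ⇒  α' = 21.99858°
a' = a·cos α / cos α' = 57.0920·cos 21.047°/cos 21.99858° = 57.467179
action lengths: √(r_a1²−r_b1²) = 17.710619, √(r_a2²−r_b2²) = 13.031025
base pitch p_b = π·m·cos α = 5.978358
CR = (17.710619 + 13.031025 − 57.467179·sin 21.99858°)/5.978358 = 1.541456
contact ratio ≈ 1.5415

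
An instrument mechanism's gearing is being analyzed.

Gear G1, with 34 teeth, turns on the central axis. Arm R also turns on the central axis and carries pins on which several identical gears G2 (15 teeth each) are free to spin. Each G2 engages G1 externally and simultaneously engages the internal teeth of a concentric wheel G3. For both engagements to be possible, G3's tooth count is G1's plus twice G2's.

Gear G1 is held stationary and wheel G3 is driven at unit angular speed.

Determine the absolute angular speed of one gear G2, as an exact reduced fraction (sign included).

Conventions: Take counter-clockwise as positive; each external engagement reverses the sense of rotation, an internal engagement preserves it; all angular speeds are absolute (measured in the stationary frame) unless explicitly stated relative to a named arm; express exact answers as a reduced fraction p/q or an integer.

recognized (axles ride arm R): planetary set, 34/15/64 teeth
ring teeth: 34 + 2·15 = 64
34(ω_sun−ω_arm) = −64(ω_ring−ω_arm),  ω_sun = 0, ω_ring = 1
34(0−ω_arm) = −64(1−ω_arm)  ⇒  98·ω_arm = 64  ⇒  ω_arm = 32/49
sun–planet mesh: 34·(0−32/49) = −15·(ω_p−ω_arm)  ⇒  ω_p−ω_arm = 1088/735
ω_p = 32/49 + 1088/735 = 32/15
exact speed ratio = 32/15

32/15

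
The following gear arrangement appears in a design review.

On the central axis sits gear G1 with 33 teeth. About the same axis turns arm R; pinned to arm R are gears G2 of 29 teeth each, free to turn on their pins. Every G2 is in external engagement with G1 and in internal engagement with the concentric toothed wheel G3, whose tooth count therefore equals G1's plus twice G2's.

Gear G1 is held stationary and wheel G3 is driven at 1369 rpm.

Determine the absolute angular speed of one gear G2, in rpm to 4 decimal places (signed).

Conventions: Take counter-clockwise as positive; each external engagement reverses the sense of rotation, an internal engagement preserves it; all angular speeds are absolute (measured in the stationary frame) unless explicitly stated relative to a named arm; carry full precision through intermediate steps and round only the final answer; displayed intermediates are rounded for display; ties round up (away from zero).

+2147.9138 rpm

recognized (axles ride arm R): planetary set, 33/29/91 teeth
normalise by the input: solve with ω_ring = 1, then scale by 1369 rpm
ring teeth: 33 + 2·29 = 91
33(ω_sun−ω_arm) = −91(ω_ring−ω_arm),  ω_sun = 0, ω_ring = 1
33(0−ω_arm) = −91(1−ω_arm)  ⇒  124·ω_arm = 91  ⇒  ω_arm = 91/124
sun–planet mesh: 33·(0−91/124) = −29·(ω_p−ω_arm)  ⇒  ω_p−ω_arm = 3003/3596
ω_p = 91/124 + 3003/3596 = 91/58
scale: ω_p = 91/58 × 1369 rpm = +2147.9138 rpm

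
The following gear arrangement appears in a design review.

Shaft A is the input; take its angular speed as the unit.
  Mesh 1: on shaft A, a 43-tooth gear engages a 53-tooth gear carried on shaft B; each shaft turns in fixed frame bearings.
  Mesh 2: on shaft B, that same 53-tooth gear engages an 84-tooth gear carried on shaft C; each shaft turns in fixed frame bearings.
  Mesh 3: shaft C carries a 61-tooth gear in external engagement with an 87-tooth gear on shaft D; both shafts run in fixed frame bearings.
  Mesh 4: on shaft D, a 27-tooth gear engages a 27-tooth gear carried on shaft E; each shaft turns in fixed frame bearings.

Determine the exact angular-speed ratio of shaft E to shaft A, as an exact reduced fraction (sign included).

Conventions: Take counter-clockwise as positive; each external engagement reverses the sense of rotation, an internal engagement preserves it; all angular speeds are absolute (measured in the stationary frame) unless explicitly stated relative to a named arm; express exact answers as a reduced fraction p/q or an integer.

2623/7308

class = fixed-axis compound train [4 meshes; 4 ratios multiply, 4 sense flips]
mesh 1 [43T→53T]: running ratio 43/53, sense −
mesh 2 [53T→84T]: running ratio 43/84, sense +
mesh 3 [61T→87T]: running ratio 2623/7308, sense −
mesh 4 [27T→27T]: running ratio 2623/7308, sense +
ω_out/ω_in = 2623/7308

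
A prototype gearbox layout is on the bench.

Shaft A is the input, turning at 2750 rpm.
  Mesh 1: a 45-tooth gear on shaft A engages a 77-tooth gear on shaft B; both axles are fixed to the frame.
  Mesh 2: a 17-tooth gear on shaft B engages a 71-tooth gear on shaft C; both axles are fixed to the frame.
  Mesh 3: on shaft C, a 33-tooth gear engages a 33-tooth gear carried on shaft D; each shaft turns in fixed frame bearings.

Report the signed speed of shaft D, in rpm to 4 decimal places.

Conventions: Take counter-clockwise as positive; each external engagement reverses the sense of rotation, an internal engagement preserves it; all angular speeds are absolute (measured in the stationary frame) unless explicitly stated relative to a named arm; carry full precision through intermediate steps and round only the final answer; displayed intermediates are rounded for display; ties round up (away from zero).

topology: fixed-axis compound train — 3 meshes, A→D
mesh 1 [45T→77T]: ω = 2750.0000×45/77 = 1607.1429 rpm, sense flips to −
mesh 2 [17T→71T]: ω = 1607.1429×17/71 = 384.8089 rpm, sense flips to +
mesh 3 [33T→33T]: ω = 384.8089×33/33 = 384.8089 rpm, sense flips to −
signed output speed = -384.8089 rpm

-384.8089 rpm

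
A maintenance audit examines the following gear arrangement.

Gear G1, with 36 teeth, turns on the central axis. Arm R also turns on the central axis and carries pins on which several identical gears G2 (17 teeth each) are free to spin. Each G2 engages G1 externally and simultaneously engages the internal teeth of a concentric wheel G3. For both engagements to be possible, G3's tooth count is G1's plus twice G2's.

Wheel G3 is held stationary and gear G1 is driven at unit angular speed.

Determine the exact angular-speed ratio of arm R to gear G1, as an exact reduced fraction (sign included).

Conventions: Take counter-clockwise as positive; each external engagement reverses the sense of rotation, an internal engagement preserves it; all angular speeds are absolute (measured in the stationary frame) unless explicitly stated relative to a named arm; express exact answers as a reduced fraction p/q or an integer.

18/53

planetary set (36T centre, 17T on arm, 70T internal) — Willis relation
ring teeth: 36 + 2·17 = 70
36(ω_sun−ω_arm) = −70(ω_ring−ω_arm),  ω_ring = 0, ω_sun = 1
36(1−ω_arm) = −70(0−ω_arm)  ⇒  106·ω_arm = 36  ⇒  ω_arm = 18/53
ω_out/ω_in = 18/53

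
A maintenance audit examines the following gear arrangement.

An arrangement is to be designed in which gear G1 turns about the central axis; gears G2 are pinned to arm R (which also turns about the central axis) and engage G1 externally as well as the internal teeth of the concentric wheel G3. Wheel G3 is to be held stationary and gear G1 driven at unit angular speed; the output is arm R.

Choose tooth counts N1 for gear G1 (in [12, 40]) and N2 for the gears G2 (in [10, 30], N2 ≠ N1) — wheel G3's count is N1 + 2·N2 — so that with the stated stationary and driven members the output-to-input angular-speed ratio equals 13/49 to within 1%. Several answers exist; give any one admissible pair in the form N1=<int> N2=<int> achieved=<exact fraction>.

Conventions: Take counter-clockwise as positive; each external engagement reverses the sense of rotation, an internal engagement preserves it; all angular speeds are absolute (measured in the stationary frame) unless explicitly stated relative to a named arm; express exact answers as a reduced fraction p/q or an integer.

planetary set to be sized for 13/49 (Willis relation)
Willis with ω_ring = 0: ω_arm/ω_sun = N1/(N1+N3); set equal to 13/49  ⇒  N3/N1 = 1/(13/49) − 1 = 36/13
N3 = N1 + 2·N2  ⇒  N2/N1 = (N3/N1 − 1)/2 = (36/13 − 1)/2 = 23/26
smallest multiple with N1 ≥ 12 and N2 ≥ 10: k = 1  ⇒  N1 = 1·26 = 26, N2 = 1·23 = 23 (N1 ≤ 40, N2 ≤ 30, N2 ≠ N1 ✓), N3 = 26 + 2·23 = 72
check: N1/(N1+N3) with N1 = 26, N3 = 72 gives 13/49; |achieved − target| = 0 ≤ 13/4900 ✓

N1=26 N2=23 achieved=13/49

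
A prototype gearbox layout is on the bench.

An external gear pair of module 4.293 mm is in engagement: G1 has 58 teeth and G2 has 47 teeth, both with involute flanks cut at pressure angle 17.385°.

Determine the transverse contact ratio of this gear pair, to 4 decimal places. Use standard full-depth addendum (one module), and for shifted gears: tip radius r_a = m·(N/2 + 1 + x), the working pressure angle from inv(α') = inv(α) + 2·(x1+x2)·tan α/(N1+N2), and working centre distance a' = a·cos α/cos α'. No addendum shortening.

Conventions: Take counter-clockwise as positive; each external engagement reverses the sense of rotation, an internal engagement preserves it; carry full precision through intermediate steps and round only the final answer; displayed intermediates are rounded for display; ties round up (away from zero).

recognized (one external pair, fixed centres): single-mesh tooth geometry, m = 4.293, N1 = 58, N2 = 47
base radii: r_b1 = 118.809801, r_b2 = 96.276908
tip radii: r_a1 = 128.790000, r_a2 = 105.178500
no profile shift: α' = α, a' = a
action lengths: √(r_a1²−r_b1²) = 49.710113, √(r_a2²−r_b2²) = 42.347065
base pitch p_b = π·m·cos α = 12.870759
CR = (49.710113 + 42.347065 − 225.382500·sin 17.38500°)/12.870759 = 1.920238
contact ratio ≈ 1.9202

1.9202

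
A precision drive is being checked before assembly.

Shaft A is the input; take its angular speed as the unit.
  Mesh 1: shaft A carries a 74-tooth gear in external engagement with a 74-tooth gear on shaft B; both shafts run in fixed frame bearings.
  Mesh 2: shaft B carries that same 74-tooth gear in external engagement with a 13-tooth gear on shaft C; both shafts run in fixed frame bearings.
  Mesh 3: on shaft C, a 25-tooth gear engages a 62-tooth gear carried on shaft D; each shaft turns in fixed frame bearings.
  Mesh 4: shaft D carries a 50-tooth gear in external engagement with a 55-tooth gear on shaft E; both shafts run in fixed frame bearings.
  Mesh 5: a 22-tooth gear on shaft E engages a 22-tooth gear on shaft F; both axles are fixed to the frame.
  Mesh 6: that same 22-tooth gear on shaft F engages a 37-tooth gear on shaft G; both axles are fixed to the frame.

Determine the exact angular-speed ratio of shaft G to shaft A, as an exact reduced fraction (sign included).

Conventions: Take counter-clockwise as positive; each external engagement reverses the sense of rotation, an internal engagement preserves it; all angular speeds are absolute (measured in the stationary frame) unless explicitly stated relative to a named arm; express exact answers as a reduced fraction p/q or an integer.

500/403

class = fixed-axis compound train [6 meshes; 6 ratios multiply, 6 sense flips]
mesh 1 [74T→74T]: running ratio 1, sense −
mesh 2 [74T→13T]: running ratio 74/13, sense +
mesh 3 [25T→62T]: running ratio 925/403, sense −
mesh 4 [50T→55T]: running ratio 9250/4433, sense +
mesh 5 [22T→22T]: running ratio 9250/4433, sense −
mesh 6 [22T→37T]: running ratio 500/403, sense +
ω_out/ω_in = 500/403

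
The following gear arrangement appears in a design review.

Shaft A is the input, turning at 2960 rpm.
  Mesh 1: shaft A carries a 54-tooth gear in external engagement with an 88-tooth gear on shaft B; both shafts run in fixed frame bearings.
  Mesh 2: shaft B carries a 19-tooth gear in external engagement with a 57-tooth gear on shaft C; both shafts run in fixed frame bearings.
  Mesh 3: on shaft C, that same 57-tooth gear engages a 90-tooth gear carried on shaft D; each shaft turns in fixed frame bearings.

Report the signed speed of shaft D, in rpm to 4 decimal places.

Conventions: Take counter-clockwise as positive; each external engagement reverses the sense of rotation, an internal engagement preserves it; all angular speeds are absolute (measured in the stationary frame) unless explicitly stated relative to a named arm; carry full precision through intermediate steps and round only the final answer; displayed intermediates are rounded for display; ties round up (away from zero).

-383.4545 rpm

recognized (4 fixed axles, 3 meshes): fixed-axis compound train
mesh 1 [54T→88T]: ω = 2960.0000×54/88 = 1816.3636 rpm, sense flips to −
mesh 2 [19T→57T]: ω = 1816.3636×19/57 = 605.4545 rpm, sense flips to +
mesh 3 [57T→90T]: ω = 605.4545×57/90 = 383.4545 rpm, sense flips to −
signed output speed = -383.4545 rpm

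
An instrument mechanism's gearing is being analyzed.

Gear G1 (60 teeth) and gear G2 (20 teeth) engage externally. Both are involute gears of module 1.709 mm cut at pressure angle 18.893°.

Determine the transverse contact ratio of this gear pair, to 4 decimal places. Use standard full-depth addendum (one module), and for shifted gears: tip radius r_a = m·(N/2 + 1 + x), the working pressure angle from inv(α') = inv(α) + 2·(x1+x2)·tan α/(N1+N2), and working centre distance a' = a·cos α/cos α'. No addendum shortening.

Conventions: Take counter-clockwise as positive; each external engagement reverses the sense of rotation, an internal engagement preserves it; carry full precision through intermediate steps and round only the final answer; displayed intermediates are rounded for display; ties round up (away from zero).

class = single-mesh tooth geometry [involute pair 60T × 20T, m = 1.709]
base radii: r_b1 = 48.507825, r_b2 = 16.169275
tip radii: r_a1 = 52.979000, r_a2 = 18.799000
no profile shift: α' = α, a' = a
action lengths: √(r_a1²−r_b1²) = 21.301769, √(r_a2²−r_b2²) = 9.589419
base pitch p_b = π·m·cos α = 5.079728
CR = (21.301769 + 9.589419 − 68.360000·sin 18.89300°)/5.079728 = 1.723733
contact ratio ≈ 1.7237

1.7237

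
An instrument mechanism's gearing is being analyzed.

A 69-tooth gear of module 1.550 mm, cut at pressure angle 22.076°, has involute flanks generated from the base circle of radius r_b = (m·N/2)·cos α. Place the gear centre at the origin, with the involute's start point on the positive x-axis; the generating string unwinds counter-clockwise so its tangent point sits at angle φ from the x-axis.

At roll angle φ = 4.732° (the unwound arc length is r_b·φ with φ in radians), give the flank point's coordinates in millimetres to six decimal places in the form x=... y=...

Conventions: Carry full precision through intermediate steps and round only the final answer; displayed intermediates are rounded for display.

x=49.723258 y=0.009299

class = single-mesh tooth geometry [base-circle involute, m = 1.550, 69T]
pitch radius r_p = m·N/2 = 1.550·69/2 = 53.475000
base radius r_b = r_p·cos α = 53.475000·cos 22.076° = 49.554541
roll angle φ = 4.732° = 0.08258898 rad
x = r_b·(cos φ + φ·sin φ) = 49.723258
y = r_b·(sin φ − φ·cos φ) = 0.009299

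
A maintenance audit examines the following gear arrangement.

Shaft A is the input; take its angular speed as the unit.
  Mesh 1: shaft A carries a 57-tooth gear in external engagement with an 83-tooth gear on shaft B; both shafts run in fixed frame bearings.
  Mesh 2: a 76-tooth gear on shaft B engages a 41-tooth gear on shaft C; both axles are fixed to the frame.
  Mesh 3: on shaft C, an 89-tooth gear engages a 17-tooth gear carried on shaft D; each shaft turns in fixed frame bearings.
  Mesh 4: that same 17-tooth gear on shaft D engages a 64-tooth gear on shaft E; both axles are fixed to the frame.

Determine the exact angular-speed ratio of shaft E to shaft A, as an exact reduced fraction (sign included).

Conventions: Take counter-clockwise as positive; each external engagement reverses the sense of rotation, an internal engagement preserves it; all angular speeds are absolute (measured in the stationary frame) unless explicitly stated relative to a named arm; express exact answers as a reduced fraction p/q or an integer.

96387/54448

class = fixed-axis compound train [4 meshes; 4 ratios multiply, 4 sense flips]
mesh 1 [57T→83T]: running ratio 57/83, sense −
mesh 2 [76T→41T]: running ratio 4332/3403, sense +
mesh 3 [89T→17T]: running ratio 385548/57851, sense −
mesh 4 [17T→64T]: running ratio 96387/54448, sense +
ω_out/ω_in = 96387/54448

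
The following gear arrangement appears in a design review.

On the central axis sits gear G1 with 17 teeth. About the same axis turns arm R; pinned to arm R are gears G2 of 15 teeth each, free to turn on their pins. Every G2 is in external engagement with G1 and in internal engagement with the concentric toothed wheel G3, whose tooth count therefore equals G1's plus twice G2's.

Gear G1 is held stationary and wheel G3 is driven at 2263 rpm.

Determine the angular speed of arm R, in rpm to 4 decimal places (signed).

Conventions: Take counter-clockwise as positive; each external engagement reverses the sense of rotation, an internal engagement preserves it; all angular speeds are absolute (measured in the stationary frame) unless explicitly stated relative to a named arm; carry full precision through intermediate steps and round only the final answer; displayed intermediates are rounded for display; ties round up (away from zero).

+1661.8906 rpm

class = planetary set [G3 = 17+2·15 = 47; Willis about the carrier]
normalise by the input: solve with ω_ring = 1, then scale by 2263 rpm
ring teeth: 17 + 2·15 = 47
17(ω_sun−ω_arm) = −47(ω_ring−ω_arm),  ω_sun = 0, ω_ring = 1
17(0−ω_arm) = −47(1−ω_arm)  ⇒  64·ω_arm = 47  ⇒  ω_arm = 47/64
scale: ω_arm = 47/64 × 2263 rpm = +1661.8906 rpm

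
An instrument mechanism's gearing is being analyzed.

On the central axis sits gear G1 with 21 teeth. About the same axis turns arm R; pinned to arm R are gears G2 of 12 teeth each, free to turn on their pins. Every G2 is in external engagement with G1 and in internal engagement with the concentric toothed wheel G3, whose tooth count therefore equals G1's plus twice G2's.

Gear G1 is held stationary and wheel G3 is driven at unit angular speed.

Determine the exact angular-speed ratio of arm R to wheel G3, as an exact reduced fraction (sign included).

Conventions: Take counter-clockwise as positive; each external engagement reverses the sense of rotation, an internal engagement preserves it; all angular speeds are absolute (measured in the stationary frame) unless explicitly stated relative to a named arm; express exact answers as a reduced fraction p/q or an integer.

15/22

planetary set (21T centre, 12T on arm, 45T internal) — Willis relation
ring teeth: 21 + 2·12 = 45
21(ω_sun−ω_arm) = −45(ω_ring−ω_arm),  ω_sun = 0, ω_ring = 1
21(0−ω_arm) = −45(1−ω_arm)  ⇒  66·ω_arm = 45  ⇒  ω_arm = 15/22
ω_out/ω_in = 15/22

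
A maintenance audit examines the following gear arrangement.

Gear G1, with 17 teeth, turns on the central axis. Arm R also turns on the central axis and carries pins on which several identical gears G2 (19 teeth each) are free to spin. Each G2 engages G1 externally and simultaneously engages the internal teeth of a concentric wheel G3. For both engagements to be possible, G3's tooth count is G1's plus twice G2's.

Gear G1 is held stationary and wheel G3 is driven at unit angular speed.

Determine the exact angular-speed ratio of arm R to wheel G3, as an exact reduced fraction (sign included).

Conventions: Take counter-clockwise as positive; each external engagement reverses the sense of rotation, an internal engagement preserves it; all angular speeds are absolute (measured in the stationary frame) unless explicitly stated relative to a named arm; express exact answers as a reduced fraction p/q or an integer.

topology: planetary set — G1 17T / G2 19T / G3 55T, arm = carrier (Willis)
ring teeth: 17 + 2·19 = 55
17(ω_sun−ω_arm) = −55(ω_ring−ω_arm),  ω_sun = 0, ω_ring = 1
17(0−ω_arm) = −55(1−ω_arm)  ⇒  72·ω_arm = 55  ⇒  ω_arm = 55/72
ω_out/ω_in = 55/72

55/72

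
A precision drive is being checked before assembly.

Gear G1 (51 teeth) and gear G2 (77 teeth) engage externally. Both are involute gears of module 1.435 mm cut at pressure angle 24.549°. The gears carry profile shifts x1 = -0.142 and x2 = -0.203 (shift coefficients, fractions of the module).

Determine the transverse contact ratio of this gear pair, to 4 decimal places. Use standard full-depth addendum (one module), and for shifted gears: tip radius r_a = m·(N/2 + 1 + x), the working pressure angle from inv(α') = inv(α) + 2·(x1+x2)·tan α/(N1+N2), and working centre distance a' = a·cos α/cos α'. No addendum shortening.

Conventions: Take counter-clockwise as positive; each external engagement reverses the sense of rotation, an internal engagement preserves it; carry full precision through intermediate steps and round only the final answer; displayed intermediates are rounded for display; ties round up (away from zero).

recognized (one external pair, fixed centres): single-mesh tooth geometry, m = 1.435, N1 = 51, N2 = 77
base radii: r_b1 = 33.284768, r_b2 = 50.253473
tip radii: r_a1 = 37.823730, r_a2 = 56.391195
inv(α') = inv(24.549°) + 2·(-0.142-0.203)·tan α/(51+77) = 0.02583639  ⇒  α' = 23.85060°
a' = a·cos α / cos α' = 91.8400·cos 24.549°/cos 23.85060° = 91.338260
action lengths: √(r_a1²−r_b1²) = 17.965488, √(r_a2²−r_b2²) = 25.584278
base pitch p_b = π·m·cos α = 4.100674
CR = (17.965488 + 25.584278 − 91.338260·sin 23.85060°)/4.100674 = 1.613602
contact ratio ≈ 1.6136

1.6136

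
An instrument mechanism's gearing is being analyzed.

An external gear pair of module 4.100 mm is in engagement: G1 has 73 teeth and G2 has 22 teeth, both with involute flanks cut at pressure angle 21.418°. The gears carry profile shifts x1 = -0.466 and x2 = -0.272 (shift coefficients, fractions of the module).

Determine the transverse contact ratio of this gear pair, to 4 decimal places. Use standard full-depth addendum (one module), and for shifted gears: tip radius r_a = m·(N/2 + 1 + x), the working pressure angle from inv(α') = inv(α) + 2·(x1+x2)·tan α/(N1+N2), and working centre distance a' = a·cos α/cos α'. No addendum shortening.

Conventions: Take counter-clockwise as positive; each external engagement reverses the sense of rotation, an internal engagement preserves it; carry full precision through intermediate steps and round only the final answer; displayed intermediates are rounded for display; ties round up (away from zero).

recognized (one external pair, fixed centres): single-mesh tooth geometry, m = 4.100, N1 = 73, N2 = 22
base radii: r_b1 = 139.315342, r_b2 = 41.985445
tip radii: r_a1 = 151.839400, r_a2 = 48.084800
inv(α') = inv(21.418°) + 2·(-0.466-0.272)·tan α/(73+22) = 0.01234910  ⇒  α' = 18.82134°
a' = a·cos α / cos α' = 194.7500·cos 21.418°/cos 18.82134° = 191.542742
action lengths: √(r_a1²−r_b1²) = 60.385751, √(r_a2²−r_b2²) = 23.438651
base pitch p_b = π·m·cos α = 11.991015
CR = (60.385751 + 23.438651 − 191.542742·sin 18.82134°)/11.991015 = 1.837142
contact ratio ≈ 1.8371

1.8371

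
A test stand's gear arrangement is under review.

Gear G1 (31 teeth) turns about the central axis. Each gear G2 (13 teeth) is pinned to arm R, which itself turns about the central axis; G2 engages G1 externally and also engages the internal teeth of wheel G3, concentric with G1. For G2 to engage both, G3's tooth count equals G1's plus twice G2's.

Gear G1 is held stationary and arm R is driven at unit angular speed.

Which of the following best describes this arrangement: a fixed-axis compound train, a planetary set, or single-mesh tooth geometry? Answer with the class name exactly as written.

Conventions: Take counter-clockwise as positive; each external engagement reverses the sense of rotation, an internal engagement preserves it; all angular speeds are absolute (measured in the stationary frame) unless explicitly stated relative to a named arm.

recognized (axles ride arm R): planetary set, 31/13/57 teeth
classification: planetary set

planetary set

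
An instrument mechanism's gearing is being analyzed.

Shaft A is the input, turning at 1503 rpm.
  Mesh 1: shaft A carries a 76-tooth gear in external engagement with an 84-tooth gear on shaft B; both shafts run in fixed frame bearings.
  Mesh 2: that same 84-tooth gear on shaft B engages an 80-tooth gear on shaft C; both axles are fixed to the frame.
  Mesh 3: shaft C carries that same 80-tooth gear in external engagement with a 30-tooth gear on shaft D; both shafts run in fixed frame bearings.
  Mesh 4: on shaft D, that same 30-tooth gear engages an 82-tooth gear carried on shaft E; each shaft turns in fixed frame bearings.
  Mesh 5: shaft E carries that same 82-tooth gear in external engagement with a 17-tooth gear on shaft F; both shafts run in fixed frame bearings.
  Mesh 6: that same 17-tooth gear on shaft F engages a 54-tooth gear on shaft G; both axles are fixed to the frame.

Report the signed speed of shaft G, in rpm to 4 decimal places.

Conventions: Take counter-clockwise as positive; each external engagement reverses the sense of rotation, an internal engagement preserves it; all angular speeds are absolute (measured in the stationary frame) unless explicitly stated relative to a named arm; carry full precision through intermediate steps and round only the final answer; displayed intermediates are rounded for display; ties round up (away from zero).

+2115.3333 rpm

recognized (7 fixed axles, 6 meshes): fixed-axis compound train
mesh 1 [76T→84T]: ω = 1503.0000×76/84 = 1359.8571 rpm, sense flips to −
mesh 2 [84T→80T]: ω = 1359.8571×84/80 = 1427.8500 rpm, sense flips to +
mesh 3 [80T→30T]: ω = 1427.8500×80/30 = 3807.6000 rpm, sense flips to −
mesh 4 [30T→82T]: ω = 3807.6000×30/82 = 1393.0244 rpm, sense flips to +
mesh 5 [82T→17T]: ω = 1393.0244×82/17 = 6719.2941 rpm, sense flips to −
mesh 6 [17T→54T]: ω = 6719.2941×17/54 = 2115.3333 rpm, sense flips to +
signed output speed = +2115.3333 rpm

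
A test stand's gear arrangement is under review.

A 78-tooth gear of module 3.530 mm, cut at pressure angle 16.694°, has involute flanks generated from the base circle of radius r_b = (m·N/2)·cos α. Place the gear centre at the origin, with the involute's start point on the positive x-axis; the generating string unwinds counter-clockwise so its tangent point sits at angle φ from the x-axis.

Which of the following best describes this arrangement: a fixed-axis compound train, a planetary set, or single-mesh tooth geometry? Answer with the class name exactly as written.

class = single-mesh tooth geometry [base-circle involute, m = 3.530, 78T]
classification: single-mesh tooth geometry

single-mesh tooth geometry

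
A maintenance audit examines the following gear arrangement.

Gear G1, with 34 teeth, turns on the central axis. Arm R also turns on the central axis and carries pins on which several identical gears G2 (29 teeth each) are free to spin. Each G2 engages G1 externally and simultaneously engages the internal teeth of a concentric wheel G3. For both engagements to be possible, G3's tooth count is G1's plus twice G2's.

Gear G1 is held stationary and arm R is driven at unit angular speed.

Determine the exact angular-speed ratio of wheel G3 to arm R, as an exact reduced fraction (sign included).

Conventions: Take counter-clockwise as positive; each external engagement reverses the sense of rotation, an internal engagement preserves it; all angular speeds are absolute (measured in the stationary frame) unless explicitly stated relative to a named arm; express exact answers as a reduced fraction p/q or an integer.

planetary set (34T centre, 29T on arm, 92T internal) — Willis relation
ring teeth: 34 + 2·29 = 92
34(ω_sun−ω_arm) = −92(ω_ring−ω_arm),  ω_sun = 0, ω_arm = 1
ω_ring = 1 − (34/92)(0−1) = 63/46
ω_out/ω_in = 63/46

63/46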